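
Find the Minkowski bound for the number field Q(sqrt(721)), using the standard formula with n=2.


d = 721, d mod 4 = 1, so disc(K) = d = 721; |disc(K)| = 721
Real quadratic field, so n = 2, s = r2 = 0, r1 = 2
M = (n!/n^n) * (4/pi)^s * sqrt(|disc(K)|) = (2!/2^2) * (4/pi)^0 * sqrt(721)
= 0.5 * 1.000000 * 26.851443
= 13.4257

13.4257


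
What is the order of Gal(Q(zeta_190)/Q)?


|Gal(Q(zeta_190)/Q)| = phi(190)
= 72

72


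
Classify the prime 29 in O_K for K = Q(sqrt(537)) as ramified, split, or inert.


K = Q(sqrt(537)). Since d mod 4 = 1, disc(K) = 537.
Check p | disc: 537 mod 29 = 15.
p does not divide disc. Compute Legendre symbol (d/p):
15^((29-1)/2) mod 29 = -1
(d/p) = -1, so p is inert: (p) stays prime with e=1, f=2, g=1.
Therefore p is inert.

inert


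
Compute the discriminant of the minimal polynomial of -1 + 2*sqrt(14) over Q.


The element -1 + 2*sqrt(14) has minimal polynomial:
x^2 + 2*x - 55
Discriminant = (2)^2 - 4*(-55)
= 4 + 220
= 224

224


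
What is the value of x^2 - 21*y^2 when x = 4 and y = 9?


x^2 - d*y^2
= 4^2 - 21*9^2
= 16 - 1701
= -1685

-1685


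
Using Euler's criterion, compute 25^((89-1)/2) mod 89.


p = 89 is prime and the exponent is (p-1)/2 = 44, so by Euler's criterion 25^44 = (25/89) = +1 or -1 mod 89.
Compute by square-and-multiply:
  44 = 32 + 8 + 4 (binary 101100)
  Repeated squaring mod 89: 25^1 = 25, 25^2 = 2, 25^4 = 4, 25^8 = 16, 25^16 = 78, 25^32 = 32
  25^44 = 25^32 * 25^8 * 25^4 = 32 * 16 * 4 mod 89
    32 * 16 = 512 = 67 mod 89
    67 * 4 = 268 = 1 mod 89
  25^44 = 1 mod 89
Result 1: 25 is a quadratic residue mod 89.
25^44 mod 89 = 1

1


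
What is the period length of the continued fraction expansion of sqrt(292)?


Run the CF algorithm for sqrt(292).
a_0 = floor(sqrt(292)) = 17; set m_0=0, q_0=1.
Recurrence: m' = q*a - m,  q' = (d - m'^2)/q,  a' = floor((a_0 + m')/q').
  step 1: m=17, q=3, a=11
  step 2: m=16, q=12, a=2
  step 3: m=8, q=19, a=1
  step 4: m=11, q=9, a=3
  step 5: m=16, q=4, a=8
  step 6: m=16, q=9, a=3
  step 7: m=11, q=19, a=1
  step 8: m=8, q=12, a=2
  step 9: m=16, q=3, a=11
  step 10: m=17, q=1, a=34
a_10 = 2*a_0 = 34, so the period closes here.
sqrt(292) = [17; 11, 2, 1, 3, 8, 3, 1, 2, 11, 34]
Period length = 10

10


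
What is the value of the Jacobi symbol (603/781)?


Compute (603/781) via quadratic reciprocity:
  reciprocity: (603/781) -> +(781/603)
  reduce: (178/603)
  pull out 2: (2/603) = -1  (since 603 mod 8 = 3)
  reciprocity: (89/603) -> +(603/89)
  reduce: (69/89)
  reciprocity: (69/89) -> +(89/69)
  reduce: (20/69)
  pull out 2: (2/69) = -1  (since 69 mod 8 = 5)
  pull out 2: (2/69) = -1  (since 69 mod 8 = 5)
  reciprocity: (5/69) -> +(69/5)
  reduce: (4/5)
  pull out 2: (2/5) = -1  (since 5 mod 8 = 5)
  pull out 2: (2/5) = -1  (since 5 mod 8 = 5)
  (1/5) = 1
Product of signs = -1

-1


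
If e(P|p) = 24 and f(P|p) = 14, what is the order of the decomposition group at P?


|D_P| = e * f
= 24 * 14
= 336

336


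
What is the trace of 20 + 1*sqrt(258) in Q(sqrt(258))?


Tr(a + b*sqrt(d)) = (a + b*sqrt(d)) + (a - b*sqrt(d)) = 2a
= 2 * (20)
= 40

40


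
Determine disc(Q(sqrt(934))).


For K = Q(sqrt(d)) with d squarefree: disc(K) = d if d = 1 mod 4, and disc(K) = 4d if d = 2 or 3 mod 4.
Here d = 934, and d mod 4 = 2.
d = 2 mod 4, not 1 (O_K = Z[sqrt(d)]), so disc(K) = 4d = 4 * (934) = 3736

3736


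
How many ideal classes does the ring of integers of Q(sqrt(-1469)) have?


K = Q(sqrt(-1469)). d mod 4 = 3, so D = disc(K) = 4d = -5876
h(K) equals the number of primitive reduced positive-definite forms (a, b, c) = a*x^2 + b*x*y + c*y^2 with b^2 - 4ac = D,
where reduced means |b| <= a <= c, with b >= 0 whenever |b| = a or a = c, and primitive means gcd(a, b, c) = 1.
Reduced forces 3a^2 <= |D| = 5876, so 1 <= a <= 44; b must have the parity of D, and c = (b^2 - D)/(4a) must be an integer >= a.
Enumerate a = 1..44, b in [-a, a]:
  a=1: (1, 0, 1469)  [1]
  a=2: (2, 2, 735)  [1]
  a=3: (3, -2, 490), (3, 2, 490)  [2]
  a=4: none
  a=5: (5, -2, 294), (5, 2, 294)  [2]
  a=6: (6, -2, 245), (6, 2, 245)  [2]
  a=7: (7, -2, 210), (7, 2, 210)  [2]
  a=8: none
  a=9: (9, -8, 165), (9, 8, 165)  [2]
  a=10: (10, -2, 147), (10, 2, 147)  [2]
  a=11: (11, -8, 135), (11, 8, 135)  [2]
  a=12: none
  a=13: (13, 0, 113)  [1]
  a=14: (14, -2, 105), (14, 2, 105)  [2]
  a=15: (15, -8, 99), (15, -2, 98), (15, 2, 98), (15, 8, 99)  [4]
  a=16..17: none
  a=18: (18, -10, 83), (18, 10, 83)  [2]
  a=19..20: none
  a=21: (21, -16, 73), (21, -2, 70), (21, 2, 70), (21, 16, 73)  [4]
  a=22: (22, -14, 69), (22, 14, 69)  [2]
  a=23: (23, -14, 66), (23, 14, 66)  [2]
  a=24: none
  a=25: (25, -18, 62), (25, 18, 62)  [2]
  a=26: (26, 26, 63)  [1]
  a=27: (27, -8, 55), (27, 8, 55)  [2]
  a=28..29: none
  a=30: (30, -22, 53), (30, -2, 49), (30, 2, 49), (30, 22, 53)  [4]
  a=31: (31, -18, 50), (31, 18, 50)  [2]
  a=32: none
  a=33: (33, -14, 46), (33, -8, 45), (33, 8, 45), (33, 14, 46)  [4]
  a=34: none
  a=35: (35, -12, 43), (35, -2, 42), (35, 2, 42), (35, 12, 43)  [4]
  a=36: none
  a=37: (37, -28, 45), (37, 28, 45)  [2]
  a=38: none
  a=39: (39, -26, 42), (39, 26, 42)  [2]
  a=40..44: none
Total reduced forms: 1 + 1 + 2 + 2 + 2 + 2 + 2 + 2 + 2 + 1 + 2 + 4 + 2 + 4 + 2 + 2 + 2 + 1 + 2 + 4 + 2 + 4 + 4 + 2 + 2 = 56
h = 56

56


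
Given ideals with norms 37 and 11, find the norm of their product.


N(IJ) = N(I) * N(J)
= 37 * 11
= 407

407


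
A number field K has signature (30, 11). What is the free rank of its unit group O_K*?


By Dirichlet's unit theorem:
rank = r1 + r2 - 1
= 30 + 11 - 1
= 40

40


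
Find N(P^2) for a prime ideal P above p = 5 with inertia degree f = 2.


N(P^a) = p^(a*f)
= 5^(2*2)
= 5^4
= 625

625


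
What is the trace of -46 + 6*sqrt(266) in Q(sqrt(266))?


Tr(a + b*sqrt(d)) = (a + b*sqrt(d)) + (a - b*sqrt(d)) = 2a
= 2 * (-46)
= -92

-92


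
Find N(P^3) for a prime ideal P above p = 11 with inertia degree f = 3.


N(P^a) = p^(a*f)
= 11^(3*3)
= 11^9
= 2357947691

2357947691


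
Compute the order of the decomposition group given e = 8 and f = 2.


|D_P| = e * f
= 8 * 2
= 16

16


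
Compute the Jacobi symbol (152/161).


Compute (152/161) via quadratic reciprocity:
  pull out 2: (2/161) = +1  (since 161 mod 8 = 1)
  pull out 2: (2/161) = +1  (since 161 mod 8 = 1)
  pull out 2: (2/161) = +1  (since 161 mod 8 = 1)
  reciprocity: (19/161) -> +(161/19)
  reduce: (9/19)
  reciprocity: (9/19) -> +(19/9)
  reduce: (1/9)
  (1/9) = 1
Product of signs = 1

1


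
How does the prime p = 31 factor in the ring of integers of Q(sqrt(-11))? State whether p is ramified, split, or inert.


K = Q(sqrt(-11)). Since d mod 4 = 1, disc(K) = -11.
Check p | disc: -11 mod 31 = 20.
p does not divide disc. Compute Legendre symbol (d/p):
20^((31-1)/2) mod 31 = 1
(d/p) = 1, so p splits: (p) = P*P' with e=1, f=1, g=2.
Therefore p is split.

split


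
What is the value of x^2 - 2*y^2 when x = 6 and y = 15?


x^2 - d*y^2
= 6^2 - 2*15^2
= 36 - 450
= -414

-414


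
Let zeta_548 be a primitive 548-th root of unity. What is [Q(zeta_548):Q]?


The degree equals Euler's totient phi(548).
548 = 2^2 * 137
phi(548) = 272

272


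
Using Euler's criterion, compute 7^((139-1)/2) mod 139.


p = 139 is prime and the exponent is (p-1)/2 = 69, so by Euler's criterion 7^69 = (7/139) = +1 or -1 mod 139.
Compute by square-and-multiply:
  69 = 64 + 4 + 1 (binary 1000101)
  Repeated squaring mod 139: 7^1 = 7, 7^2 = 49, 7^4 = 38, 7^8 = 54, 7^16 = 136, 7^32 = 9, 7^64 = 81
  7^69 = 7^64 * 7^4 * 7^1 = 81 * 38 * 7 mod 139
    81 * 38 = 3078 = 20 mod 139
    20 * 7 = 140 = 1 mod 139
  7^69 = 1 mod 139
Result 1: 7 is a quadratic residue mod 139.
7^69 mod 139 = 1

1


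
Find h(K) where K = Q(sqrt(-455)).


K = Q(sqrt(-455)). d mod 4 = 1, so D = disc(K) = d = -455
h(K) equals the number of primitive reduced positive-definite forms (a, b, c) = a*x^2 + b*x*y + c*y^2 with b^2 - 4ac = D,
where reduced means |b| <= a <= c, with b >= 0 whenever |b| = a or a = c, and primitive means gcd(a, b, c) = 1.
Reduced forces 3a^2 <= |D| = 455, so 1 <= a <= 12; b must have the parity of D, and c = (b^2 - D)/(4a) must be an integer >= a.
Enumerate a = 1..12, b in [-a, a]:
  a=1: (1, 1, 114)  [1]
  a=2: (2, -1, 57), (2, 1, 57)  [2]
  a=3: (3, -1, 38), (3, 1, 38)  [2]
  a=4: (4, -3, 29), (4, 3, 29)  [2]
  a=5: (5, 5, 24)  [1]
  a=6: (6, -5, 20), (6, -1, 19), (6, 1, 19), (6, 5, 20)  [4]
  a=7: (7, 7, 18)  [1]
  a=8: (8, -5, 15), (8, 5, 15)  [2]
  a=9: (9, -7, 14), (9, 7, 14)  [2]
  a=10: (10, -5, 12), (10, 5, 12)  [2]
  a=11: none
  a=12: (12, 11, 12)  [1]
Total reduced forms: 1 + 2 + 2 + 2 + 1 + 4 + 1 + 2 + 2 + 2 + 1 = 20
h = 20

20


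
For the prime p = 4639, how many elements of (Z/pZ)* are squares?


For prime p, the number of non-zero quadratic residues is (p-1)/2.
= (4639-1)/2
= 2319

2319


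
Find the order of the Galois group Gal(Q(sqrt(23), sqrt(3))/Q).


The 2 square roots of distinct primes are multiplicatively independent over Q,
so [K:Q] = 2^2 and Gal(K/Q) is isomorphic to (Z/2Z)^2.
|Gal| = 2^2 = 4

4


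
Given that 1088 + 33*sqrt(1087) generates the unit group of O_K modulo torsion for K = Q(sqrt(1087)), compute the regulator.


epsilon = 1088 + 33*sqrt(1087)
= 2175.9995
R = ln(2175.9995)
= 7.6852

7.6852


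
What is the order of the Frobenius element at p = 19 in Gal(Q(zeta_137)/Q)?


The Frobenius at p in Gal(Q(zeta_n)/Q) = (Z/nZ)* is the class of p, so its order is ord_137(19), the smallest k >= 1 with 19^k = 1 mod 137.
n = 137 = 137, phi(137) = 136; the order divides phi(n).
Divisors of 136: 1, 2, 4, 8, 17, 34, 68, 136
Repeated squaring mod 137: 19^1 = 19, 19^2 = 87, 19^4 = 34, 19^8 = 60, 19^16 = 38, 19^32 = 74, 19^64 = 133, 19^128 = 16
Test divisors in increasing order:
  k=1: 19^1 = 19 mod 137
  k=2: 19^2 = 87 mod 137
  k=4: 19^4 = 34 mod 137
  k=8: 19^8 = 60 mod 137
  k=17: 19^17 = 38 * 19 = 37 mod 137
  k=34: 19^34 = 74 * 87 = 136 mod 137
  k=68: 19^68 = 133 * 34 = 1 mod 137  <- first divisor giving 1
Order = 68

68


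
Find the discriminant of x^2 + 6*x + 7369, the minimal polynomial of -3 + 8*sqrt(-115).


The element -3 + 8*sqrt(-115) has minimal polynomial:
x^2 + 6*x + 7369
Discriminant = (6)^2 - 4*(7369)
= 36 - 29476
= -29440

-29440


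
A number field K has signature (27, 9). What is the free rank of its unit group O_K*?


By Dirichlet's unit theorem:
rank = r1 + r2 - 1
= 27 + 9 - 1
= 35

35


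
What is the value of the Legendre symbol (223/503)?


p = 503 is prime, so compute (223/503) with the reciprocity algorithm (Jacobi-symbol steps: pull out 2s via (2/n), flip via reciprocity, reduce):
  reciprocity: (223/503) -> -(503/223)
  reduce: (57/223)
  reciprocity: (57/223) -> +(223/57)
  reduce: (52/57)
  pull out 2: (2/57) = +1  (since 57 mod 8 = 1)
  pull out 2: (2/57) = +1  (since 57 mod 8 = 1)
  reciprocity: (13/57) -> +(57/13)
  reduce: (5/13)
  reciprocity: (5/13) -> +(13/5)
  reduce: (3/5)
  reciprocity: (3/5) -> +(5/3)
  reduce: (2/3)
  pull out 2: (2/3) = -1  (since 3 mod 8 = 3)
  (1/3) = 1
Product of signs = 1
(223/503) = 1

1


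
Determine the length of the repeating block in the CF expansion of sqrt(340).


Run the CF algorithm for sqrt(340).
a_0 = floor(sqrt(340)) = 18; set m_0=0, q_0=1.
Recurrence: m' = q*a - m,  q' = (d - m'^2)/q,  a' = floor((a_0 + m')/q').
  step 1: m=18, q=16, a=2
  step 2: m=14, q=9, a=3
  step 3: m=13, q=19, a=1
  step 4: m=6, q=16, a=1
  step 5: m=10, q=15, a=1
  step 6: m=5, q=21, a=1
  step 7: m=16, q=4, a=8
  step 8: m=16, q=21, a=1
  step 9: m=5, q=15, a=1
  step 10: m=10, q=16, a=1
  step 11: m=6, q=19, a=1
  step 12: m=13, q=9, a=3
  step 13: m=14, q=16, a=2
  step 14: m=18, q=1, a=36
a_14 = 2*a_0 = 36, so the period closes here.
sqrt(340) = [18; 2, 3, 1, 1, 1, 1, 8, 1, 1, 1, 1, 3, 2, 36]
Period length = 14

14


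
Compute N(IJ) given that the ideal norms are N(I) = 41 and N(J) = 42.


N(IJ) = N(I) * N(J)
= 41 * 42
= 1722

1722


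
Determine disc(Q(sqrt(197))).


For K = Q(sqrt(d)) with d squarefree: disc(K) = d if d = 1 mod 4, and disc(K) = 4d if d = 2 or 3 mod 4.
Here d = 197, and d mod 4 = 1.
d = 1 mod 4 (O_K = Z[(1+sqrt(d))/2]), so disc(K) = d = 197

197


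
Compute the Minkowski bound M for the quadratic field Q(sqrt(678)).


d = 678, d mod 4 = 2, so disc(K) = 4d = 2712; |disc(K)| = 2712
Real quadratic field, so n = 2, s = r2 = 0, r1 = 2
M = (n!/n^n) * (4/pi)^s * sqrt(|disc(K)|) = (2!/2^2) * (4/pi)^0 * sqrt(2712)
= 0.5 * 1.000000 * 52.076866
= 26.0384

26.0384


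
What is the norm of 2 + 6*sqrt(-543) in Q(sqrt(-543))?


N(a + b*sqrt(d)) = a^2 - d*b^2
= (2)^2 - (-543)*(6)^2
= 4 + 19548
= 19552

19552


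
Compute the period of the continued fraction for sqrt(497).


Run the CF algorithm for sqrt(497).
a_0 = floor(sqrt(497)) = 22; set m_0=0, q_0=1.
Recurrence: m' = q*a - m,  q' = (d - m'^2)/q,  a' = floor((a_0 + m')/q').
  step 1: m=22, q=13, a=3
  step 2: m=17, q=16, a=2
  step 3: m=15, q=17, a=2
  step 4: m=19, q=8, a=5
  step 5: m=21, q=7, a=6
  step 6: m=21, q=8, a=5
  step 7: m=19, q=17, a=2
  step 8: m=15, q=16, a=2
  step 9: m=17, q=13, a=3
  step 10: m=22, q=1, a=44
a_10 = 2*a_0 = 44, so the period closes here.
sqrt(497) = [22; 3, 2, 2, 5, 6, 5, 2, 2, 3, 44]
Period length = 10

10


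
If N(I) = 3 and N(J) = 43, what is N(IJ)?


N(IJ) = N(I) * N(J)
= 3 * 43
= 129

129


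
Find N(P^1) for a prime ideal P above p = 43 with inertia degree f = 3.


N(P^a) = p^(a*f)
= 43^(1*3)
= 43^3
= 79507

79507


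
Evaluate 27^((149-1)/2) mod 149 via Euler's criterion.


p = 149 is prime and the exponent is (p-1)/2 = 74, so by Euler's criterion 27^74 = (27/149) = +1 or -1 mod 149.
Compute by square-and-multiply:
  74 = 64 + 8 + 2 (binary 1001010)
  Repeated squaring mod 149: 27^1 = 27, 27^2 = 133, 27^4 = 107, 27^8 = 125, 27^16 = 129, 27^32 = 102, 27^64 = 123
  27^74 = 27^64 * 27^8 * 27^2 = 123 * 125 * 133 mod 149
    123 * 125 = 15375 = 28 mod 149
    28 * 133 = 3724 = 148 mod 149
  27^74 = 148 mod 149
Result 148 = p - 1 = -1 mod 149: 27 is a quadratic non-residue mod 149. As a residue in [0, p-1] the value is 148.
27^74 mod 149 = 148

148


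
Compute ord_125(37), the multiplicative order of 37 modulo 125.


We want ord_125(37), the smallest k >= 1 with 37^k = 1 mod 125.
n = 125 = 5^3, phi(125) = 100; the order divides phi(n).
Divisors of 100: 1, 2, 4, 5, 10, 20, 25, 50, 100
Repeated squaring mod 125: 37^1 = 37, 37^2 = 119, 37^4 = 36, 37^8 = 46, 37^16 = 116, 37^32 = 81, 37^64 = 61
Test divisors in increasing order:
  k=1: 37^1 = 37 mod 125
  k=2: 37^2 = 119 mod 125
  k=4: 37^4 = 36 mod 125
  k=5: 37^5 = 36 * 37 = 82 mod 125
  k=10: 37^10 = 46 * 119 = 99 mod 125
  k=20: 37^20 = 116 * 36 = 51 mod 125
  k=25: 37^25 = 116 * 46 * 37 = 57 mod 125
  k=50: 37^50 = 81 * 116 * 119 = 124 mod 125
  k=100: 37^100 = 61 * 81 * 36 = 1 mod 125  <- first divisor giving 1
Order = 100

100


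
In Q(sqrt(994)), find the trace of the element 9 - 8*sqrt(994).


Tr(a + b*sqrt(d)) = (a + b*sqrt(d)) + (a - b*sqrt(d)) = 2a
= 2 * (9)
= 18

18


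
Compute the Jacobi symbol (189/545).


Compute (189/545) via quadratic reciprocity:
  reciprocity: (189/545) -> +(545/189)
  reduce: (167/189)
  reciprocity: (167/189) -> +(189/167)
  reduce: (22/167)
  pull out 2: (2/167) = +1  (since 167 mod 8 = 7)
  reciprocity: (11/167) -> -(167/11)
  reduce: (2/11)
  pull out 2: (2/11) = -1  (since 11 mod 8 = 3)
  (1/11) = 1
Product of signs = 1

1


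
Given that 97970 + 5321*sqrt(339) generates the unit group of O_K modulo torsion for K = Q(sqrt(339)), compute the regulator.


epsilon = 97970 + 5321*sqrt(339)
= 195940.0000
R = ln(195940.0000)
= 12.1856

12.1856


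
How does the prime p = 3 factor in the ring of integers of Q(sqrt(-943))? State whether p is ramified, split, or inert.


K = Q(sqrt(-943)). Since d mod 4 = 1, disc(K) = -943.
Check p | disc: -943 mod 3 = 2.
p does not divide disc. Compute Legendre symbol (d/p):
2^((3-1)/2) mod 3 = -1
(d/p) = -1, so p is inert: (p) stays prime with e=1, f=2, g=1.
Therefore p is inert.

inert


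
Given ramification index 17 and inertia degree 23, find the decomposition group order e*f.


|D_P| = e * f
= 17 * 23
= 391

391


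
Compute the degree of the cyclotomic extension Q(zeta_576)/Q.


The degree equals Euler's totient phi(576).
576 = 2^6 * 3^2
phi(576) = 192

192


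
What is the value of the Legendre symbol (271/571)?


p = 571 is prime, so compute (271/571) with the reciprocity algorithm (Jacobi-symbol steps: pull out 2s via (2/n), flip via reciprocity, reduce):
  reciprocity: (271/571) -> -(571/271)
  reduce: (29/271)
  reciprocity: (29/271) -> +(271/29)
  reduce: (10/29)
  pull out 2: (2/29) = -1  (since 29 mod 8 = 5)
  reciprocity: (5/29) -> +(29/5)
  reduce: (4/5)
  pull out 2: (2/5) = -1  (since 5 mod 8 = 5)
  pull out 2: (2/5) = -1  (since 5 mod 8 = 5)
  (1/5) = 1
Product of signs = 1
(271/571) = 1

1


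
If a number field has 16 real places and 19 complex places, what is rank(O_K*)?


By Dirichlet's unit theorem:
rank = r1 + r2 - 1
= 16 + 19 - 1
= 34

34


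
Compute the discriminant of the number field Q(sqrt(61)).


For K = Q(sqrt(d)) with d squarefree: disc(K) = d if d = 1 mod 4, and disc(K) = 4d if d = 2 or 3 mod 4.
Here d = 61, and d mod 4 = 1.
d = 1 mod 4 (O_K = Z[(1+sqrt(d))/2]), so disc(K) = d = 61

61


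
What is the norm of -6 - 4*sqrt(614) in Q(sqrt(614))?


N(a + b*sqrt(d)) = a^2 - d*b^2
= (-6)^2 - (614)*(-4)^2
= 36 - 9824
= -9788

-9788


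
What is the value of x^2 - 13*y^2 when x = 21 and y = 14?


x^2 - d*y^2
= 21^2 - 13*14^2
= 441 - 2548
= -2107

-2107


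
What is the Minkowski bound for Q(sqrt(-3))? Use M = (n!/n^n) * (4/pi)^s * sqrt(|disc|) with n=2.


d = -3, d mod 4 = 1, so disc(K) = d = -3; |disc(K)| = 3
Imaginary quadratic field, so n = 2, s = r2 = 1, r1 = 0
M = (n!/n^n) * (4/pi)^s * sqrt(|disc(K)|) = (2!/2^2) * (4/pi)^1 * sqrt(3)
= 0.5 * 1.273240 * 1.732051
= 1.1027

1.1027


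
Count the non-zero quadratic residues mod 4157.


For prime p, the number of non-zero quadratic residues is (p-1)/2.
= (4157-1)/2
= 2078

2078


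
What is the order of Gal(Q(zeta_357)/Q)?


|Gal(Q(zeta_357)/Q)| = phi(357)
= 192

192


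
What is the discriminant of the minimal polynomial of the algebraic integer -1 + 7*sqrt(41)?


The element -1 + 7*sqrt(41) has minimal polynomial:
x^2 + 2*x - 2008
Discriminant = (2)^2 - 4*(-2008)
= 4 + 8032
= 8036

8036


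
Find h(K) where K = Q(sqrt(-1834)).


K = Q(sqrt(-1834)). d mod 4 = 2, so D = disc(K) = 4d = -7336
h(K) equals the number of primitive reduced positive-definite forms (a, b, c) = a*x^2 + b*x*y + c*y^2 with b^2 - 4ac = D,
where reduced means |b| <= a <= c, with b >= 0 whenever |b| = a or a = c, and primitive means gcd(a, b, c) = 1.
Reduced forces 3a^2 <= |D| = 7336, so 1 <= a <= 49; b must have the parity of D, and c = (b^2 - D)/(4a) must be an integer >= a.
Enumerate a = 1..49, b in [-a, a]:
  a=1: (1, 0, 1834)  [1]
  a=2: (2, 0, 917)  [1]
  a=3..4: none
  a=5: (5, -2, 367), (5, 2, 367)  [2]
  a=6: none
  a=7: (7, 0, 262)  [1]
  a=8..9: none
  a=10: (10, -8, 185), (10, 8, 185)  [2]
  a=11: (11, -10, 169), (11, 10, 169)  [2]
  a=12: none
  a=13: (13, -10, 143), (13, 10, 143)  [2]
  a=14: (14, 0, 131)  [1]
  a=15..16: none
  a=17: (17, -12, 110), (17, 12, 110)  [2]
  a=18: none
  a=19: (19, -6, 97), (19, 6, 97)  [2]
  a=20..21: none
  a=22: (22, -12, 85), (22, 12, 85)  [2]
  a=23: (23, -22, 85), (23, 22, 85)  [2]
  a=24: none
  a=25: (25, -8, 74), (25, 8, 74)  [2]
  a=26: (26, -16, 73), (26, 16, 73)  [2]
  a=27..28: none
  a=29: (29, -28, 70), (29, 28, 70)  [2]
  a=30..33: none
  a=34: (34, -12, 55), (34, 12, 55)  [2]
  a=35: (35, -28, 58), (35, 28, 58)  [2]
  a=36: none
  a=37: (37, -8, 50), (37, 8, 50)  [2]
  a=38: (38, -32, 55), (38, 32, 55)  [2]
  a=39..42: none
  a=43: (43, -24, 46), (43, 24, 46)  [2]
  a=44..49: none
Total reduced forms: 1 + 1 + 2 + 1 + 2 + 2 + 2 + 1 + 2 + 2 + 2 + 2 + 2 + 2 + 2 + 2 + 2 + 2 + 2 + 2 = 36
h = 36

36


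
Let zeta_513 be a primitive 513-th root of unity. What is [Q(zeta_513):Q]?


The degree equals Euler's totient phi(513).
513 = 3^3 * 19
phi(513) = 324

324


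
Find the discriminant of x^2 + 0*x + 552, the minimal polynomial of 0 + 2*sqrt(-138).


The element 0 + 2*sqrt(-138) has minimal polynomial:
x^2 + 0*x + 552
Discriminant = (0)^2 - 4*(552)
= 0 - 2208
= -2208

-2208


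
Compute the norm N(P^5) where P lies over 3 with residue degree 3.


N(P^a) = p^(a*f)
= 3^(5*3)
= 3^15
= 14348907

14348907


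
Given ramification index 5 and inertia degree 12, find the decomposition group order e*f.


|D_P| = e * f
= 5 * 12
= 60

60


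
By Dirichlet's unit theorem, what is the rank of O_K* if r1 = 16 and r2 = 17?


By Dirichlet's unit theorem:
rank = r1 + r2 - 1
= 16 + 17 - 1
= 32

32


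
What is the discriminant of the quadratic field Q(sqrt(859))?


For K = Q(sqrt(d)) with d squarefree: disc(K) = d if d = 1 mod 4, and disc(K) = 4d if d = 2 or 3 mod 4.
Here d = 859, and d mod 4 = 3.
d = 3 mod 4, not 1 (O_K = Z[sqrt(d)]), so disc(K) = 4d = 4 * (859) = 3436

3436


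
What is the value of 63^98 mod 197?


p = 197 is prime and the exponent is (p-1)/2 = 98, so by Euler's criterion 63^98 = (63/197) = +1 or -1 mod 197.
Compute by square-and-multiply:
  98 = 64 + 32 + 2 (binary 1100010)
  Repeated squaring mod 197: 63^1 = 63, 63^2 = 29, 63^4 = 53, 63^8 = 51, 63^16 = 40, 63^32 = 24, 63^64 = 182
  63^98 = 63^64 * 63^32 * 63^2 = 182 * 24 * 29 mod 197
    182 * 24 = 4368 = 34 mod 197
    34 * 29 = 986 = 1 mod 197
  63^98 = 1 mod 197
Result 1: 63 is a quadratic residue mod 197.
63^98 mod 197 = 1

1


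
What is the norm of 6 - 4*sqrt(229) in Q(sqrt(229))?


N(a + b*sqrt(d)) = a^2 - d*b^2
= (6)^2 - (229)*(-4)^2
= 36 - 3664
= -3628

-3628


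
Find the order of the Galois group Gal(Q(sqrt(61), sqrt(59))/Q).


The 2 square roots of distinct primes are multiplicatively independent over Q,
so [K:Q] = 2^2 and Gal(K/Q) is isomorphic to (Z/2Z)^2.
|Gal| = 2^2 = 4

4


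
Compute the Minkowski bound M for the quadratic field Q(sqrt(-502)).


d = -502, d mod 4 = 2, so disc(K) = 4d = -2008; |disc(K)| = 2008
Imaginary quadratic field, so n = 2, s = r2 = 1, r1 = 0
M = (n!/n^n) * (4/pi)^s * sqrt(|disc(K)|) = (2!/2^2) * (4/pi)^1 * sqrt(2008)
= 0.5 * 1.273240 * 44.810713
= 28.5274

28.5274


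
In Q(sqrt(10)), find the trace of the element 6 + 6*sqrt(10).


Tr(a + b*sqrt(d)) = (a + b*sqrt(d)) + (a - b*sqrt(d)) = 2a
= 2 * (6)
= 12

12


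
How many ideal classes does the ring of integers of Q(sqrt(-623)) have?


K = Q(sqrt(-623)). d mod 4 = 1, so D = disc(K) = d = -623
h(K) equals the number of primitive reduced positive-definite forms (a, b, c) = a*x^2 + b*x*y + c*y^2 with b^2 - 4ac = D,
where reduced means |b| <= a <= c, with b >= 0 whenever |b| = a or a = c, and primitive means gcd(a, b, c) = 1.
Reduced forces 3a^2 <= |D| = 623, so 1 <= a <= 14; b must have the parity of D, and c = (b^2 - D)/(4a) must be an integer >= a.
Enumerate a = 1..14, b in [-a, a]:
  a=1: (1, 1, 156)  [1]
  a=2: (2, -1, 78), (2, 1, 78)  [2]
  a=3: (3, -1, 52), (3, 1, 52)  [2]
  a=4: (4, -1, 39), (4, 1, 39)  [2]
  a=5: none
  a=6: (6, -5, 27), (6, -1, 26), (6, 1, 26), (6, 5, 27)  [4]
  a=7: (7, 7, 24)  [1]
  a=8: (8, -7, 21), (8, 7, 21)  [2]
  a=9: (9, -5, 18), (9, 5, 18)  [2]
  a=10: none
  a=11: (11, -9, 16), (11, 9, 16)  [2]
  a=12: (12, -7, 14), (12, -1, 13), (12, 1, 13), (12, 7, 14)  [4]
  a=13..14: none
Total reduced forms: 1 + 2 + 2 + 2 + 4 + 1 + 2 + 2 + 2 + 4 = 22
h = 22

22


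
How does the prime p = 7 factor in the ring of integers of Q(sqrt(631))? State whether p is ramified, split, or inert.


K = Q(sqrt(631)). Since d mod 4 = 3, disc(K) = 2524.
Check p | disc: 2524 mod 7 = 4.
p does not divide disc. Compute Legendre symbol (d/p):
1^((7-1)/2) mod 7 = 1
(d/p) = 1, so p splits: (p) = P*P' with e=1, f=1, g=2.
Therefore p is split.

split


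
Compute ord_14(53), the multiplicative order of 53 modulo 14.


We want ord_14(53), the smallest k >= 1 with 53^k = 1 mod 14.
n = 14 = 2 * 7, phi(14) = 6; the order divides phi(n).
Divisors of 6: 1, 2, 3, 6
Repeated squaring mod 14: 53^1 = 11, 53^2 = 9, 53^4 = 11
Test divisors in increasing order:
  k=1: 53^1 = 11 mod 14
  k=2: 53^2 = 9 mod 14
  k=3: 53^3 = 9 * 11 = 1 mod 14  <- first divisor giving 1
Order = 3

3


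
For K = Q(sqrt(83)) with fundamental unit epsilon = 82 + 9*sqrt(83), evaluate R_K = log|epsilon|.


epsilon = 82 + 9*sqrt(83)
= 163.9939
R = ln(163.9939)
= 5.0998

5.0998


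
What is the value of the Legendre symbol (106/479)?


p = 479 is prime, so compute (106/479) with the reciprocity algorithm (Jacobi-symbol steps: pull out 2s via (2/n), flip via reciprocity, reduce):
  pull out 2: (2/479) = +1  (since 479 mod 8 = 7)
  reciprocity: (53/479) -> +(479/53)
  reduce: (2/53)
  pull out 2: (2/53) = -1  (since 53 mod 8 = 5)
  (1/53) = 1
Product of signs = -1
(106/479) = -1

-1


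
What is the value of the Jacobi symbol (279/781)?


Compute (279/781) via quadratic reciprocity:
  reciprocity: (279/781) -> +(781/279)
  reduce: (223/279)
  reciprocity: (223/279) -> -(279/223)
  reduce: (56/223)
  pull out 2: (2/223) = +1  (since 223 mod 8 = 7)
  pull out 2: (2/223) = +1  (since 223 mod 8 = 7)
  pull out 2: (2/223) = +1  (since 223 mod 8 = 7)
  reciprocity: (7/223) -> -(223/7)
  reduce: (6/7)
  pull out 2: (2/7) = +1  (since 7 mod 8 = 7)
  reciprocity: (3/7) -> -(7/3)
  reduce: (1/3)
  (1/3) = 1
Product of signs = -1

-1


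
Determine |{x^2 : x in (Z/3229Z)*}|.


For prime p, the number of non-zero quadratic residues is (p-1)/2.
= (3229-1)/2
= 1614

1614


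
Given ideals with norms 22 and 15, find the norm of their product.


N(IJ) = N(I) * N(J)
= 22 * 15
= 330

330


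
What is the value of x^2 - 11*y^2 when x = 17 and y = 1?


x^2 - d*y^2
= 17^2 - 11*1^2
= 289 - 11
= 278

278


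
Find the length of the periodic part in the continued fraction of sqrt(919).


Run the CF algorithm for sqrt(919).
a_0 = floor(sqrt(919)) = 30; set m_0=0, q_0=1.
Recurrence: m' = q*a - m,  q' = (d - m'^2)/q,  a' = floor((a_0 + m')/q').
  step 1: m=30, q=19, a=3
  step 2: m=27, q=10, a=5
  step 3: m=23, q=39, a=1
  step 4: m=16, q=17, a=2
  step 5: m=18, q=35, a=1
  step 6: m=17, q=18, a=2
  step 7: m=19, q=31, a=1
  step 8: m=12, q=25, a=1
  step 9: m=13, q=30, a=1
  step 10: m=17, q=21, a=2
  step 11: m=25, q=14, a=3
  step 12: m=17, q=45, a=1
  step 13: m=28, q=3, a=19
  step 14: m=29, q=26, a=2
  step 15: m=23, q=15, a=3
  step 16: m=22, q=29, a=1
  step 17: m=7, q=30, a=1
  step 18: m=23, q=13, a=4
  step 19: m=29, q=6, a=9
  step 20: m=25, q=49, a=1
  step 21: m=24, q=7, a=7
  step 22: m=25, q=42, a=1
  step 23: m=17, q=15, a=3
  step 24: m=28, q=9, a=6
  step 25: m=26, q=27, a=2
  step 26: m=28, q=5, a=11
  step 27: m=27, q=38, a=1
  step 28: m=11, q=21, a=1
  step 29: m=10, q=39, a=1
  step 30: m=29, q=2, a=29
  step 31: m=29, q=39, a=1
  step 32: m=10, q=21, a=1
  step 33: m=11, q=38, a=1
  step 34: m=27, q=5, a=11
  step 35: m=28, q=27, a=2
  step 36: m=26, q=9, a=6
  step 37: m=28, q=15, a=3
  step 38: m=17, q=42, a=1
  step 39: m=25, q=7, a=7
  step 40: m=24, q=49, a=1
  step 41: m=25, q=6, a=9
  step 42: m=29, q=13, a=4
  step 43: m=23, q=30, a=1
  step 44: m=7, q=29, a=1
  step 45: m=22, q=15, a=3
  step 46: m=23, q=26, a=2
  step 47: m=29, q=3, a=19
  step 48: m=28, q=45, a=1
  step 49: m=17, q=14, a=3
  step 50: m=25, q=21, a=2
  step 51: m=17, q=30, a=1
  step 52: m=13, q=25, a=1
  step 53: m=12, q=31, a=1
  step 54: m=19, q=18, a=2
  step 55: m=17, q=35, a=1
  step 56: m=18, q=17, a=2
  step 57: m=16, q=39, a=1
  step 58: m=23, q=10, a=5
  step 59: m=27, q=19, a=3
  step 60: m=30, q=1, a=60
a_60 = 2*a_0 = 60, so the period closes here.
sqrt(919) = [30; 3, 5, 1, 2, 1, 2, 1, 1, 1, 2, 3, 1, 19, 2, 3, 1, 1, 4, 9, 1, 7, 1, 3, 6, 2, 11, 1, 1, 1, 29, 1, 1, 1, 11, 2, 6, 3, 1, 7, 1, 9, 4, 1, 1, 3, 2, 19, 1, 3, 2, 1, 1, 1, 2, 1, 2, 1, 5, 3, 60]
Period length = 60

60


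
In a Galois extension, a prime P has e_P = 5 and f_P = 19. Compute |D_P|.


|D_P| = e * f
= 5 * 19
= 95

95


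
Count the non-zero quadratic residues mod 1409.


For prime p, the number of non-zero quadratic residues is (p-1)/2.
= (1409-1)/2
= 704

704


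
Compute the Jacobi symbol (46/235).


Compute (46/235) via quadratic reciprocity:
  pull out 2: (2/235) = -1  (since 235 mod 8 = 3)
  reciprocity: (23/235) -> -(235/23)
  reduce: (5/23)
  reciprocity: (5/23) -> +(23/5)
  reduce: (3/5)
  reciprocity: (3/5) -> +(5/3)
  reduce: (2/3)
  pull out 2: (2/3) = -1  (since 3 mod 8 = 3)
  (1/3) = 1
Product of signs = -1

-1


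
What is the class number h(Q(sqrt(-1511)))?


K = Q(sqrt(-1511)). d mod 4 = 1, so D = disc(K) = d = -1511
h(K) equals the number of primitive reduced positive-definite forms (a, b, c) = a*x^2 + b*x*y + c*y^2 with b^2 - 4ac = D,
where reduced means |b| <= a <= c, with b >= 0 whenever |b| = a or a = c, and primitive means gcd(a, b, c) = 1.
Reduced forces 3a^2 <= |D| = 1511, so 1 <= a <= 22; b must have the parity of D, and c = (b^2 - D)/(4a) must be an integer >= a.
Enumerate a = 1..22, b in [-a, a]:
  a=1: (1, 1, 378)  [1]
  a=2: (2, -1, 189), (2, 1, 189)  [2]
  a=3: (3, -1, 126), (3, 1, 126)  [2]
  a=4: (4, -3, 95), (4, 3, 95)  [2]
  a=5: (5, -3, 76), (5, 3, 76)  [2]
  a=6: (6, -5, 64), (6, -1, 63), (6, 1, 63), (6, 5, 64)  [4]
  a=7: (7, -1, 54), (7, 1, 54)  [2]
  a=8: (8, -5, 48), (8, 5, 48)  [2]
  a=9: (9, -1, 42), (9, 1, 42)  [2]
  a=10: (10, -7, 39), (10, -3, 38), (10, 3, 38), (10, 7, 39)  [4]
  a=11: none
  a=12: (12, -11, 34), (12, -5, 32), (12, 5, 32), (12, 11, 34)  [4]
  a=13: (13, -7, 30), (13, 7, 30)  [2]
  a=14: (14, -13, 30), (14, -1, 27), (14, 1, 27), (14, 13, 30)  [4]
  a=15: (15, -13, 28), (15, -7, 26), (15, 7, 26), (15, 13, 28)  [4]
  a=16: (16, -5, 24), (16, 5, 24)  [2]
  a=17: (17, -11, 24), (17, 11, 24)  [2]
  a=18: (18, -17, 25), (18, -1, 21), (18, 1, 21), (18, 17, 25)  [4]
  a=19: (19, -3, 20), (19, 3, 20)  [2]
  a=20: (20, -13, 21), (20, 13, 21)  [2]
  a=21..22: none
Total reduced forms: 1 + 2 + 2 + 2 + 2 + 4 + 2 + 2 + 2 + 4 + 4 + 2 + 4 + 4 + 2 + 2 + 4 + 2 + 2 = 49
h = 49

49


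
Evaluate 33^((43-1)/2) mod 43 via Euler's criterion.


p = 43 is prime and the exponent is (p-1)/2 = 21, so by Euler's criterion 33^21 = (33/43) = +1 or -1 mod 43.
Compute by square-and-multiply:
  21 = 16 + 4 + 1 (binary 10101)
  Repeated squaring mod 43: 33^1 = 33, 33^2 = 14, 33^4 = 24, 33^8 = 17, 33^16 = 31
  33^21 = 33^16 * 33^4 * 33^1 = 31 * 24 * 33 mod 43
    31 * 24 = 744 = 13 mod 43
    13 * 33 = 429 = 42 mod 43
  33^21 = 42 mod 43
Result 42 = p - 1 = -1 mod 43: 33 is a quadratic non-residue mod 43. As a residue in [0, p-1] the value is 42.
33^21 mod 43 = 42

42


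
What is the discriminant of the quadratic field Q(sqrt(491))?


For K = Q(sqrt(d)) with d squarefree: disc(K) = d if d = 1 mod 4, and disc(K) = 4d if d = 2 or 3 mod 4.
Here d = 491, and d mod 4 = 3.
d = 3 mod 4, not 1 (O_K = Z[sqrt(d)]), so disc(K) = 4d = 4 * (491) = 1964

1964


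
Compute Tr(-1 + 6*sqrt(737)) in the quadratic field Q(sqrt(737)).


Tr(a + b*sqrt(d)) = (a + b*sqrt(d)) + (a - b*sqrt(d)) = 2a
= 2 * (-1)
= -2

-2


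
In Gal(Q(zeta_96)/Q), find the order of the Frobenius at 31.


The Frobenius at p in Gal(Q(zeta_n)/Q) = (Z/nZ)* is the class of p, so its order is ord_96(31), the smallest k >= 1 with 31^k = 1 mod 96.
n = 96 = 2^5 * 3, phi(96) = 32; the order divides phi(n).
Divisors of 32: 1, 2, 4, 8, 16, 32
Repeated squaring mod 96: 31^1 = 31, 31^2 = 1, 31^4 = 1, 31^8 = 1, 31^16 = 1, 31^32 = 1
Test divisors in increasing order:
  k=1: 31^1 = 31 mod 96
  k=2: 31^2 = 1 mod 96  <- first divisor giving 1
Order = 2

2


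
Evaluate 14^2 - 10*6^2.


x^2 - d*y^2
= 14^2 - 10*6^2
= 196 - 360
= -164

-164


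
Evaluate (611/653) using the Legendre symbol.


p = 653 is prime, so compute (611/653) with the reciprocity algorithm (Jacobi-symbol steps: pull out 2s via (2/n), flip via reciprocity, reduce):
  reciprocity: (611/653) -> +(653/611)
  reduce: (42/611)
  pull out 2: (2/611) = -1  (since 611 mod 8 = 3)
  reciprocity: (21/611) -> +(611/21)
  reduce: (2/21)
  pull out 2: (2/21) = -1  (since 21 mod 8 = 5)
  (1/21) = 1
Product of signs = 1
(611/653) = 1

1


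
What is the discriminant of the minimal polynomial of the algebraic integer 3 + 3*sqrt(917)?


The element 3 + 3*sqrt(917) has minimal polynomial:
x^2 - 6*x - 8244
Discriminant = (-6)^2 - 4*(-8244)
= 36 + 32976
= 33012

33012


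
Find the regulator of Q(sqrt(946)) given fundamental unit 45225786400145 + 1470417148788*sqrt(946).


epsilon = 45225786400145 + 1470417148788*sqrt(946)
= 9.0452e+13
R = ln(9.0452e+13)
= 32.1358

32.1358


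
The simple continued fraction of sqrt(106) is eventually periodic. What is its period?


Run the CF algorithm for sqrt(106).
a_0 = floor(sqrt(106)) = 10; set m_0=0, q_0=1.
Recurrence: m' = q*a - m,  q' = (d - m'^2)/q,  a' = floor((a_0 + m')/q').
  step 1: m=10, q=6, a=3
  step 2: m=8, q=7, a=2
  step 3: m=6, q=10, a=1
  step 4: m=4, q=9, a=1
  step 5: m=5, q=9, a=1
  step 6: m=4, q=10, a=1
  step 7: m=6, q=7, a=2
  step 8: m=8, q=6, a=3
  step 9: m=10, q=1, a=20
a_9 = 2*a_0 = 20, so the period closes here.
sqrt(106) = [10; 3, 2, 1, 1, 1, 1, 2, 3, 20]
Period length = 9

9


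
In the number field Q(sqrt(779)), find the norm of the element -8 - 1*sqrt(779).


N(a + b*sqrt(d)) = a^2 - d*b^2
= (-8)^2 - (779)*(-1)^2
= 64 - 779
= -715

-715


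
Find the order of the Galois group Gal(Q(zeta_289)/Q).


|Gal(Q(zeta_289)/Q)| = phi(289)
= 272

272


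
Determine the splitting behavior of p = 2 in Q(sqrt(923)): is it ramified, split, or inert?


K = Q(sqrt(923)). Since d mod 4 = 3, disc(K) = 3692.
Check p | disc: 3692 mod 2 = 0.
p divides disc, so p ramifies: (p) = P^2 with e=2, f=1, g=1.
Therefore p is ramified.

ramified


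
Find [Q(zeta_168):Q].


The degree equals Euler's totient phi(168).
168 = 2^3 * 3 * 7
phi(168) = 48

48


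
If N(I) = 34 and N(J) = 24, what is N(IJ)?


N(IJ) = N(I) * N(J)
= 34 * 24
= 816

816


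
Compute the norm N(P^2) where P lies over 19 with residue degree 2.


N(P^a) = p^(a*f)
= 19^(2*2)
= 19^4
= 130321

130321


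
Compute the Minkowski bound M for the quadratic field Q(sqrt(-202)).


d = -202, d mod 4 = 2, so disc(K) = 4d = -808; |disc(K)| = 808
Imaginary quadratic field, so n = 2, s = r2 = 1, r1 = 0
M = (n!/n^n) * (4/pi)^s * sqrt(|disc(K)|) = (2!/2^2) * (4/pi)^1 * sqrt(808)
= 0.5 * 1.273240 * 28.425341
= 18.0961

18.0961


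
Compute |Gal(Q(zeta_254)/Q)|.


|Gal(Q(zeta_254)/Q)| = phi(254)
= 126

126


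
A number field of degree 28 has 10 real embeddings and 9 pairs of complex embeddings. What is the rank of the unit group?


By Dirichlet's unit theorem:
rank = r1 + r2 - 1
= 10 + 9 - 1
= 18

18


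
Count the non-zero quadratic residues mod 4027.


For prime p, the number of non-zero quadratic residues is (p-1)/2.
= (4027-1)/2
= 2013

2013


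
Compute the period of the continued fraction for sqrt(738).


Run the CF algorithm for sqrt(738).
a_0 = floor(sqrt(738)) = 27; set m_0=0, q_0=1.
Recurrence: m' = q*a - m,  q' = (d - m'^2)/q,  a' = floor((a_0 + m')/q').
  step 1: m=27, q=9, a=6
  step 2: m=27, q=1, a=54
a_2 = 2*a_0 = 54, so the period closes here.
sqrt(738) = [27; 6, 54]
Period length = 2

2


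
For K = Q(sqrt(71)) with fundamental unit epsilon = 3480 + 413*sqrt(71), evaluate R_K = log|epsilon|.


epsilon = 3480 + 413*sqrt(71)
= 6959.9999
R = ln(6959.9999)
= 8.8479

8.8479


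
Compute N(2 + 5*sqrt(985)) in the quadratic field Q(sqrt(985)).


N(a + b*sqrt(d)) = a^2 - d*b^2
= (2)^2 - (985)*(5)^2
= 4 - 24625
= -24621

-24621


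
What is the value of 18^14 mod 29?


p = 29 is prime and the exponent is (p-1)/2 = 14, so by Euler's criterion 18^14 = (18/29) = +1 or -1 mod 29.
Compute by square-and-multiply:
  14 = 8 + 4 + 2 (binary 1110)
  Repeated squaring mod 29: 18^1 = 18, 18^2 = 5, 18^4 = 25, 18^8 = 16
  18^14 = 18^8 * 18^4 * 18^2 = 16 * 25 * 5 mod 29
    16 * 25 = 400 = 23 mod 29
    23 * 5 = 115 = 28 mod 29
  18^14 = 28 mod 29
Result 28 = p - 1 = -1 mod 29: 18 is a quadratic non-residue mod 29. As a residue in [0, p-1] the value is 28.
18^14 mod 29 = 28

28


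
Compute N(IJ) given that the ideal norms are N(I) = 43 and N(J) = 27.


N(IJ) = N(I) * N(J)
= 43 * 27
= 1161

1161


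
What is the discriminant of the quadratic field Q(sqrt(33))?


For K = Q(sqrt(d)) with d squarefree: disc(K) = d if d = 1 mod 4, and disc(K) = 4d if d = 2 or 3 mod 4.
Here d = 33, and d mod 4 = 1.
d = 1 mod 4 (O_K = Z[(1+sqrt(d))/2]), so disc(K) = d = 33

33


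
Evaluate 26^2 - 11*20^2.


x^2 - d*y^2
= 26^2 - 11*20^2
= 676 - 4400
= -3724

-3724


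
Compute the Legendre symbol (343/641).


p = 641 is prime, so compute (343/641) with the reciprocity algorithm (Jacobi-symbol steps: pull out 2s via (2/n), flip via reciprocity, reduce):
  reciprocity: (343/641) -> +(641/343)
  reduce: (298/343)
  pull out 2: (2/343) = +1  (since 343 mod 8 = 7)
  reciprocity: (149/343) -> +(343/149)
  reduce: (45/149)
  reciprocity: (45/149) -> +(149/45)
  reduce: (14/45)
  pull out 2: (2/45) = -1  (since 45 mod 8 = 5)
  reciprocity: (7/45) -> +(45/7)
  reduce: (3/7)
  reciprocity: (3/7) -> -(7/3)
  reduce: (1/3)
  (1/3) = 1
Product of signs = 1
(343/641) = 1

1


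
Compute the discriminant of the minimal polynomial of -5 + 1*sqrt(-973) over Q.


The element -5 + 1*sqrt(-973) has minimal polynomial:
x^2 + 10*x + 998
Discriminant = (10)^2 - 4*(998)
= 100 - 3992
= -3892

-3892


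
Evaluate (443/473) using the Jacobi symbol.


Compute (443/473) via quadratic reciprocity:
  reciprocity: (443/473) -> +(473/443)
  reduce: (30/443)
  pull out 2: (2/443) = -1  (since 443 mod 8 = 3)
  reciprocity: (15/443) -> -(443/15)
  reduce: (8/15)
  pull out 2: (2/15) = +1  (since 15 mod 8 = 7)
  pull out 2: (2/15) = +1  (since 15 mod 8 = 7)
  pull out 2: (2/15) = +1  (since 15 mod 8 = 7)
  (1/15) = 1
Product of signs = 1

1


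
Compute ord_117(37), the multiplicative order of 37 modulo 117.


We want ord_117(37), the smallest k >= 1 with 37^k = 1 mod 117.
n = 117 = 3^2 * 13, phi(117) = 72; the order divides phi(n).
Divisors of 72: 1, 2, 3, 4, 6, 8, 9, 12, 18, 24, 36, 72
Repeated squaring mod 117: 37^1 = 37, 37^2 = 82, 37^4 = 55, 37^8 = 100, 37^16 = 55, 37^32 = 100, 37^64 = 55
Test divisors in increasing order:
  k=1: 37^1 = 37 mod 117
  k=2: 37^2 = 82 mod 117
  k=3: 37^3 = 82 * 37 = 109 mod 117
  k=4: 37^4 = 55 mod 117
  k=6: 37^6 = 55 * 82 = 64 mod 117
  k=8: 37^8 = 100 mod 117
  k=9: 37^9 = 100 * 37 = 73 mod 117
  k=12: 37^12 = 100 * 55 = 1 mod 117  <- first divisor giving 1
Order = 12

12


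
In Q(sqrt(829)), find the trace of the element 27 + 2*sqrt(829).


Tr(a + b*sqrt(d)) = (a + b*sqrt(d)) + (a - b*sqrt(d)) = 2a
= 2 * (27)
= 54

54


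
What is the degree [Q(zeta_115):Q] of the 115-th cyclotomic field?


The degree equals Euler's totient phi(115).
115 = 5 * 23
phi(115) = 88

88


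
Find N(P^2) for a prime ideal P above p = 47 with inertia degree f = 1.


N(P^a) = p^(a*f)
= 47^(2*1)
= 47^2
= 2209

2209


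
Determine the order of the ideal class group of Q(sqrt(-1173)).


K = Q(sqrt(-1173)). d mod 4 = 3, so D = disc(K) = 4d = -4692
h(K) equals the number of primitive reduced positive-definite forms (a, b, c) = a*x^2 + b*x*y + c*y^2 with b^2 - 4ac = D,
where reduced means |b| <= a <= c, with b >= 0 whenever |b| = a or a = c, and primitive means gcd(a, b, c) = 1.
Reduced forces 3a^2 <= |D| = 4692, so 1 <= a <= 39; b must have the parity of D, and c = (b^2 - D)/(4a) must be an integer >= a.
Enumerate a = 1..39, b in [-a, a]:
  a=1: (1, 0, 1173)  [1]
  a=2: (2, 2, 587)  [1]
  a=3: (3, 0, 391)  [1]
  a=4..5: none
  a=6: (6, 6, 197)  [1]
  a=7..10: none
  a=11: (11, -4, 107), (11, 4, 107)  [2]
  a=12: none
  a=13: (13, -12, 93), (13, 12, 93)  [2]
  a=14..16: none
  a=17: (17, 0, 69)  [1]
  a=18: none
  a=19: (19, -18, 66), (19, 18, 66)  [2]
  a=20..21: none
  a=22: (22, -18, 57), (22, 18, 57)  [2]
  a=23: (23, 0, 51)  [1]
  a=24..25: none
  a=26: (26, -14, 47), (26, 14, 47)  [2]
  a=27..28: none
  a=29: (29, -8, 41), (29, 8, 41)  [2]
  a=30: none
  a=31: (31, -12, 39), (31, 12, 39)  [2]
  a=32: none
  a=33: (33, -18, 38), (33, 18, 38)  [2]
  a=34: (34, 34, 43)  [1]
  a=35..36: none
  a=37: (37, 28, 37)  [1]
  a=38..39: none
Total reduced forms: 1 + 1 + 1 + 1 + 2 + 2 + 1 + 2 + 2 + 1 + 2 + 2 + 2 + 2 + 1 + 1 = 24
h = 24

24
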